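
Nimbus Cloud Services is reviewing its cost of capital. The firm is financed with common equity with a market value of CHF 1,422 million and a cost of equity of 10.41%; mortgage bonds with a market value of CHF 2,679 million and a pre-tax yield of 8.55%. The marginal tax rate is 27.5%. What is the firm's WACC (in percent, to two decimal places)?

Total capital V = 1422 + 2679 = 4101.
Equity: weight = 1422/4101 = 0.3467; cost = 10.41%.
Mortgage bonds: weight = 2679/4101 = 0.6533; after-tax cost = 8.55% × (1 − 27.5%) = 6.1988%.
WACC = 0.3467 × 10.4100% + 0.6533 × 6.1988% = 7.6590%.

7.66%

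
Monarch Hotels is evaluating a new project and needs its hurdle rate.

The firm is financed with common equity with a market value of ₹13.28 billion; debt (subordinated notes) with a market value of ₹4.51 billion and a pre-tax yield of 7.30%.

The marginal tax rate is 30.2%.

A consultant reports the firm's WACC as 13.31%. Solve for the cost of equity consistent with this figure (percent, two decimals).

Total capital V = 13.28 + 4.51 = 17.79.
Equity weight = 13.28/17.79 = 0.7465.
Subordinated notes weight = 4.51/17.79 = 0.2535.
Debt contribution = 0.2535 × 7.3% × (1 − 30.2%) = 1.2918%.
Required equity contribution = 13.31% − 1.2918% = 12.0182%.
Re = 12.0182% / 0.7465 = 16.0997%.

16.10%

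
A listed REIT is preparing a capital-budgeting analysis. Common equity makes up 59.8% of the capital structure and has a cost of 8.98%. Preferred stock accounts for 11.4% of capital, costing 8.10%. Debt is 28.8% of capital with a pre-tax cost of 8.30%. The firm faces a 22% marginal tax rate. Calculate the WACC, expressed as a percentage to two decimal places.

After-tax cost of debt = 8.3% × (1 − 22%) = 6.4740%.
WACC = 0.598 × 8.9800% + 0.114 × 8.1000% + 0.288 × 6.4740% = 8.1580%.

8.16%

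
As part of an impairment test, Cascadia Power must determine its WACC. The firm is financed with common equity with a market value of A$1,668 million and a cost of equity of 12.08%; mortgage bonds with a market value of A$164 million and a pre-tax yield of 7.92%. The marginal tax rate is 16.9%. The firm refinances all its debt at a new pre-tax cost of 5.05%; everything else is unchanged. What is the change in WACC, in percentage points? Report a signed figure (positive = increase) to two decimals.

Current WACC:
Total capital V = 1668 + 164 = 1832.
Equity: weight = 1668/1832 = 0.9105; cost = 12.08%.
Mortgage bonds: weight = 164/1832 = 0.0895; after-tax cost = 7.92% × (1 − 16.9%) = 6.5815%.
WACC = 0.9105 × 12.0800% + 0.0895 × 6.5815% = 11.5878%.
After the change:
Total capital V = 1668 + 164 = 1832.
Equity: weight = 1668/1832 = 0.9105; cost = 12.08%.
Mortgage bonds: weight = 164/1832 = 0.0895; after-tax cost = 5.05% × (1 − 16.9%) = 4.1965%.
WACC = 0.9105 × 12.0800% + 0.0895 × 4.1965% = 11.3743%.
Change in WACC = 11.3743% − 11.5878% = -0.2135 pp.

-0.21 pp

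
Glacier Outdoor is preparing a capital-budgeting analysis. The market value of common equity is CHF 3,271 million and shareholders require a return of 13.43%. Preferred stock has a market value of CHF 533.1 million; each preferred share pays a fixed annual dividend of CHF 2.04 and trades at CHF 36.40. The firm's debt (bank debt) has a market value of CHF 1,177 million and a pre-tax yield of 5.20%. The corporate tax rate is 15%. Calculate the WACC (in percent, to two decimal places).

10.46%

Cost of preferred: Rp = 2.04 / 36.4 = 5.6044%.
Total capital V = 3271 + 533.1 + 1177 = 4981.1.
Equity: weight = 3271/4981.1 = 0.6567; cost = 13.43%.
Preferred: weight = 533.1/4981.1 = 0.1070; cost = 5.6044%.
Bank debt: weight = 1177/4981.1 = 0.2363; after-tax cost = 5.2% × (1 − 15%) = 4.4200%.
WACC = 0.6567 × 13.4300% + 0.1070 × 5.6044% + 0.2363 × 4.4200% = 10.4635%.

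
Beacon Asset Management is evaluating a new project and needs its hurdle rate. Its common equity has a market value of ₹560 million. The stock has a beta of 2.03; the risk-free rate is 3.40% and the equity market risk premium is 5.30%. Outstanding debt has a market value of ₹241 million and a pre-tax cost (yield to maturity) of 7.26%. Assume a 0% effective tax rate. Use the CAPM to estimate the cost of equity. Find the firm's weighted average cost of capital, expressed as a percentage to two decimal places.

12.08%

Cost of equity via CAPM: Re = 3.4% + 2.03 × 5.3% = 14.1590%.
Total capital V = 560 + 241 = 801.
Equity: weight = 560/801 = 0.6991; cost = 14.159%.
Debt: weight = 241/801 = 0.3009; after-tax cost = 7.26% × (1 − 0%) = 7.2600%.
WACC = 0.6991 × 14.1590% + 0.3009 × 7.2600% = 12.0833%.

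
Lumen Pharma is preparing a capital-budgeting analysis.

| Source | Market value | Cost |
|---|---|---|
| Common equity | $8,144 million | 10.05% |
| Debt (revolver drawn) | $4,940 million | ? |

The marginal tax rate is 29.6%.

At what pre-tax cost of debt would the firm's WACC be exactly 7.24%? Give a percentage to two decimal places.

3.70%

Total capital V = 8144 + 4940 = 13084.
Equity weight = 8144/13084 = 0.6224.
Revolver drawn weight = 4940/13084 = 0.3776.
Equity contribution = 0.6224 × 10.05% = 6.2555%.
Remaining for debt = 7.24% − 6.2555% = 0.9845%.
Rd × (1 − 29.6%) × 0.3776 = 0.9845%  ⇒  Rd = 3.7038%.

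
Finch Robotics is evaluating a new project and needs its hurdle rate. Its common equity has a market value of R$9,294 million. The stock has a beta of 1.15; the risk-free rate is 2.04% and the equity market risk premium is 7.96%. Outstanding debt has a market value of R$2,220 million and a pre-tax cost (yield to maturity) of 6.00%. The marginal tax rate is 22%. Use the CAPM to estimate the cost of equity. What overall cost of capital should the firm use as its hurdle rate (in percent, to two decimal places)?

Cost of equity via CAPM: Re = 2.04% + 1.15 × 7.96% = 11.1940%.
Total capital V = 9294 + 2220 = 11514.
Equity: weight = 9294/11514 = 0.8072; cost = 11.194%.
Debt: weight = 2220/11514 = 0.1928; after-tax cost = 6% × (1 − 22%) = 4.6800%.
WACC = 0.8072 × 11.1940% + 0.1928 × 4.6800% = 9.9380%.

9.94%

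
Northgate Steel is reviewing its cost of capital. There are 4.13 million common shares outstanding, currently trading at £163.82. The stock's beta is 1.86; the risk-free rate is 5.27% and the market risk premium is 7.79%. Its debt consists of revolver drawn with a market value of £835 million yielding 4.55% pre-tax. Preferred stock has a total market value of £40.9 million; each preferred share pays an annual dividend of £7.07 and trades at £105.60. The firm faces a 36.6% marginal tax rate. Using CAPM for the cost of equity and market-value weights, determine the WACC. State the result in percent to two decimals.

10.34%

Cost of equity via CAPM: Re = 5.27% + 1.86 × 7.79% = 19.7594%.
Cost of preferred: Rp = 7.07 / 105.6 = 6.6951%.
Market value of equity E = 163.82 × 4.13m = 676.5766m.
Total capital V = 676.5766 + 40.9 + 835 = 1552.4766.
Equity: weight = 676.5766/1552.4766 = 0.4358; cost = 19.7594%.
Preferred: weight = 40.9/1552.4766 = 0.0263; cost = 6.6951%.
Revolver drawn: weight = 835/1552.4766 = 0.5379; after-tax cost = 4.55% × (1 − 36.6%) = 2.8847%.
WACC = 0.4358 × 19.7594% + 0.0263 × 6.6951% + 0.5379 × 2.8847% = 10.3392%.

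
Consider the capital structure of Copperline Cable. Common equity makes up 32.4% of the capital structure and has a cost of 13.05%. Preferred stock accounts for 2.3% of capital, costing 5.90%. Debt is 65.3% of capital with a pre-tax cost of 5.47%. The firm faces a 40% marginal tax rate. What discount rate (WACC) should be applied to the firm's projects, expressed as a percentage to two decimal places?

After-tax cost of debt = 5.47% × (1 − 40%) = 3.2820%.
WACC = 0.324 × 13.0500% + 0.023 × 5.9000% + 0.653 × 3.2820% = 6.5070%.

6.51%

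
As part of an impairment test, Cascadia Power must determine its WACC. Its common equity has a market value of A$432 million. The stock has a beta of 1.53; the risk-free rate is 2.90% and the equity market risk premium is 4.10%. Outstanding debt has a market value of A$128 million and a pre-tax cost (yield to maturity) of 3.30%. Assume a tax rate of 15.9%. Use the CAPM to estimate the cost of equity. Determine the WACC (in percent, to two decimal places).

Cost of equity via CAPM: Re = 2.9% + 1.53 × 4.1% = 9.1730%.
Total capital V = 432 + 128 = 560.
Equity: weight = 432/560 = 0.7714; cost = 9.173%.
Debt: weight = 128/560 = 0.2286; after-tax cost = 3.3% × (1 − 15.9%) = 2.7753%.
WACC = 0.7714 × 9.1730% + 0.2286 × 2.7753% = 7.7107%.

7.71%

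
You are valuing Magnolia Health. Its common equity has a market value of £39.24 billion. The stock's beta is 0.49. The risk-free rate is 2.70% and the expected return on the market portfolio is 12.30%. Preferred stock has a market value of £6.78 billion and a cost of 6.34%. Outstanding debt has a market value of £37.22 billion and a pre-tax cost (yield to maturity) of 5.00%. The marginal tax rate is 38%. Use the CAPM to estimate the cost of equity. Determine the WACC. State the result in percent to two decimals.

5.39%

Market risk premium = 12.3% − 2.7% = 9.6%.
Cost of equity via CAPM: Re = 2.7% + 0.49 × 9.6% = 7.4040%.
Total capital V = 39.24 + 6.78 + 37.22 = 83.24.
Equity: weight = 39.24/83.24 = 0.4714; cost = 7.404%.
Preferred: weight = 6.78/83.24 = 0.0815; cost = 6.34%.
Debt: weight = 37.22/83.24 = 0.4471; after-tax cost = 5% × (1 − 38%) = 3.1000%.
WACC = 0.4714 × 7.4040% + 0.0815 × 6.3400% + 0.4471 × 3.1000% = 5.3928%.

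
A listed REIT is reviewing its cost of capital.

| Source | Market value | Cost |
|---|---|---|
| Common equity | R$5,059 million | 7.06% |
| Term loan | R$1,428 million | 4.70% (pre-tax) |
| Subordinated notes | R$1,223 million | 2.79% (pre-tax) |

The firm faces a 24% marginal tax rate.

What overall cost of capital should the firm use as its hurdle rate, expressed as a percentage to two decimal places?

5.63%

Total capital V = 5059 + 1428 + 1223 = 7710.
Equity: weight = 5059/7710 = 0.6562; cost = 7.06%.
Term loan: weight = 1428/7710 = 0.1852; after-tax cost = 4.7% × (1 − 24%) = 3.5720%.
Subordinated notes: weight = 1223/7710 = 0.1586; after-tax cost = 2.79% × (1 − 24%) = 2.1204%.
WACC = 0.6562 × 7.0600% + 0.1852 × 3.5720% + 0.1586 × 2.1204% = 5.6304%.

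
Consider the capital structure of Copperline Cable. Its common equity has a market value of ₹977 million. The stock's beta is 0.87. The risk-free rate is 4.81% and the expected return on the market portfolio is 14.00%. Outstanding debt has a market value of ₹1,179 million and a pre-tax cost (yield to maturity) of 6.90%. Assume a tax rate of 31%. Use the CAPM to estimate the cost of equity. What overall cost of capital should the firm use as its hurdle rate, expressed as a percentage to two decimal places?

Market risk premium = 14.0% − 4.81% = 9.19%.
Cost of equity via CAPM: Re = 4.81% + 0.87 × 9.19% = 12.8053%.
Total capital V = 977 + 1179 = 2156.
Equity: weight = 977/2156 = 0.4532; cost = 12.8053%.
Debt: weight = 1179/2156 = 0.5468; after-tax cost = 6.9% × (1 − 31%) = 4.7610%.
WACC = 0.4532 × 12.8053% + 0.5468 × 4.7610% = 8.4063%.

8.41%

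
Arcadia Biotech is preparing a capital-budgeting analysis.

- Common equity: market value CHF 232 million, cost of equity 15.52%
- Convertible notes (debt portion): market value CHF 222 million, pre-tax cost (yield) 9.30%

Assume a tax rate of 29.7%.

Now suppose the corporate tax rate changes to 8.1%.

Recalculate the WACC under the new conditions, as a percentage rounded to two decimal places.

12.11%

After the change:
Total capital V = 232 + 222 = 454.
Equity: weight = 232/454 = 0.5110; cost = 15.52%.
Convertible notes (debt portion): weight = 222/454 = 0.4890; after-tax cost = 9.3% × (1 − 8.1%) = 8.5467%.
WACC = 0.5110 × 15.5200% + 0.4890 × 8.5467% = 12.1101%.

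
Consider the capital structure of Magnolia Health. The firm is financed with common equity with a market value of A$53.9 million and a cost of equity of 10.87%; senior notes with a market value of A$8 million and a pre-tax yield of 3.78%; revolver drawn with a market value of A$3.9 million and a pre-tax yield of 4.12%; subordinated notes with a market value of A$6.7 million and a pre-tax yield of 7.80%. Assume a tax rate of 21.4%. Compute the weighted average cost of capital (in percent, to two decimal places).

Total capital V = 53.9 + 8 + 3.9 + 6.7 = 72.5.
Equity: weight = 53.9/72.5 = 0.7434; cost = 10.87%.
Senior notes: weight = 8/72.5 = 0.1103; after-tax cost = 3.78% × (1 − 21.4%) = 2.9711%.
Revolver drawn: weight = 3.9/72.5 = 0.0538; after-tax cost = 4.12% × (1 − 21.4%) = 3.2383%.
Subordinated notes: weight = 6.7/72.5 = 0.0924; after-tax cost = 7.8% × (1 − 21.4%) = 6.1308%.
WACC = 0.7434 × 10.8700% + 0.1103 × 2.9711% + 0.0538 × 3.2383% + 0.0924 × 6.1308% = 9.1499%.

9.15%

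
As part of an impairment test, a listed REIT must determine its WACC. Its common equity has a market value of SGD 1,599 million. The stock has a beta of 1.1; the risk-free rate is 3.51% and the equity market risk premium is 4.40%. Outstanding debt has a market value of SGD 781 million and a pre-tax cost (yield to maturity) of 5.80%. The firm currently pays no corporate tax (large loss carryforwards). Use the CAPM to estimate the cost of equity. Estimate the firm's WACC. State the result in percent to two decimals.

Cost of equity via CAPM: Re = 3.51% + 1.1 × 4.4% = 8.3500%.
Total capital V = 1599 + 781 = 2380.
Equity: weight = 1599/2380 = 0.6718; cost = 8.35%.
Debt: weight = 781/2380 = 0.3282; after-tax cost = 5.8% × (1 − 0%) = 5.8000%.
WACC = 0.6718 × 8.3500% + 0.3282 × 5.8000% = 7.5132%.

7.51%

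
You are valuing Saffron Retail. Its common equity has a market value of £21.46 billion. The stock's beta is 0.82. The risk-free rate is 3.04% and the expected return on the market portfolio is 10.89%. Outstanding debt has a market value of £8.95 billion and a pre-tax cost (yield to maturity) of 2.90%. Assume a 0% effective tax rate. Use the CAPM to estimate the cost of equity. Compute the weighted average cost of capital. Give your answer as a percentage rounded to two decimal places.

7.54%

Market risk premium = 10.89% − 3.04% = 7.85%.
Cost of equity via CAPM: Re = 3.04% + 0.82 × 7.85% = 9.4770%.
Total capital V = 21.46 + 8.95 = 30.41.
Equity: weight = 21.46/30.41 = 0.7057; cost = 9.477%.
Debt: weight = 8.95/30.41 = 0.2943; after-tax cost = 2.9% × (1 − 0%) = 2.9000%.
WACC = 0.7057 × 9.4770% + 0.2943 × 2.9000% = 7.5413%.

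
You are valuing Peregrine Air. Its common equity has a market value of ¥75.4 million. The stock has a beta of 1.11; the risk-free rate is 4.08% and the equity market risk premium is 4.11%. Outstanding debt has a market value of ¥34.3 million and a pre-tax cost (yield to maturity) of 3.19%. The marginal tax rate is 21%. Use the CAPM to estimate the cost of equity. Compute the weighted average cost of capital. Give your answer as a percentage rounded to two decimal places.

6.73%

Cost of equity via CAPM: Re = 4.08% + 1.11 × 4.11% = 8.6421%.
Total capital V = 75.4 + 34.3 = 109.7.
Equity: weight = 75.4/109.7 = 0.6873; cost = 8.6421%.
Debt: weight = 34.3/109.7 = 0.3127; after-tax cost = 3.19% × (1 − 21%) = 2.5201%.
WACC = 0.6873 × 8.6421% + 0.3127 × 2.5201% = 6.7279%.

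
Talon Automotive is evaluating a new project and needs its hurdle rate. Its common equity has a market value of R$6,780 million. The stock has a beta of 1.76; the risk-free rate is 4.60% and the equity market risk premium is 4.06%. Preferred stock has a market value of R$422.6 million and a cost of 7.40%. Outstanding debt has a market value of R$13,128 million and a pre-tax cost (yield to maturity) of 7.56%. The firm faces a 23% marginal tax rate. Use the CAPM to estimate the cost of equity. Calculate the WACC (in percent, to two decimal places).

Cost of equity via CAPM: Re = 4.6% + 1.76 × 4.06% = 11.7456%.
Total capital V = 6780 + 422.6 + 13128 = 20330.6.
Equity: weight = 6780/20330.6 = 0.3335; cost = 11.7456%.
Preferred: weight = 422.6/20330.6 = 0.0208; cost = 7.4%.
Debt: weight = 13128/20330.6 = 0.6457; after-tax cost = 7.56% × (1 − 23%) = 5.8212%.
WACC = 0.3335 × 11.7456% + 0.0208 × 7.4000% + 0.6457 × 5.8212% = 7.8297%.

7.83%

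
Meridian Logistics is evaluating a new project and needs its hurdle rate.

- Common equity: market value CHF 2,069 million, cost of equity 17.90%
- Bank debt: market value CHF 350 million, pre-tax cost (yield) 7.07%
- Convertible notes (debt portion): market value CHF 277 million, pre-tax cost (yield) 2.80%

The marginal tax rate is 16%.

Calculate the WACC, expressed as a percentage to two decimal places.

14.75%

Total capital V = 2069 + 350 + 277 = 2696.
Equity: weight = 2069/2696 = 0.7674; cost = 17.9%.
Bank debt: weight = 350/2696 = 0.1298; after-tax cost = 7.07% × (1 − 16%) = 5.9388%.
Convertible notes (debt portion): weight = 277/2696 = 0.1027; after-tax cost = 2.8% × (1 − 16%) = 2.3520%.
WACC = 0.7674 × 17.9000% + 0.1298 × 5.9388% + 0.1027 × 2.3520% = 14.7497%.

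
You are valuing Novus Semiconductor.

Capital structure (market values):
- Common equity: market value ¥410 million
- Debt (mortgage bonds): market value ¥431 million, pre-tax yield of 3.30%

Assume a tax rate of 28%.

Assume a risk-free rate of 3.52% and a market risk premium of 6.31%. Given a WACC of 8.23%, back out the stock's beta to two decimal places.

Total capital V = 410 + 431 = 841.
Equity weight = 410/841 = 0.4875.
Mortgage bonds weight = 431/841 = 0.5125.
Debt contribution = 0.5125 × 3.3% × (1 − 28%) = 1.2177%.
Required equity contribution = 8.23% − 1.2177% = 7.0123%  ⇒  Re = 14.3838%.
CAPM: 14.3838% = 3.52% + β × 6.31%  ⇒  β = 1.7217.

1.72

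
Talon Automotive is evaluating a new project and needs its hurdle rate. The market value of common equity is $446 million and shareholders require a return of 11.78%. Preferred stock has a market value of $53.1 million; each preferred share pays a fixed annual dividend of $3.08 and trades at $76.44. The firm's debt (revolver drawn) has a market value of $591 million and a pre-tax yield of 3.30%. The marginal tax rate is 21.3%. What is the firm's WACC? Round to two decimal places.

6.42%

Cost of preferred: Rp = 3.08 / 76.44 = 4.0293%.
Total capital V = 446 + 53.1 + 591 = 1090.1.
Equity: weight = 446/1090.1 = 0.4091; cost = 11.78%.
Preferred: weight = 53.1/1090.1 = 0.0487; cost = 4.0293%.
Revolver drawn: weight = 591/1090.1 = 0.5422; after-tax cost = 3.3% × (1 − 21.3%) = 2.5971%.
WACC = 0.4091 × 11.7800% + 0.0487 × 4.0293% + 0.5422 × 2.5971% = 6.4239%.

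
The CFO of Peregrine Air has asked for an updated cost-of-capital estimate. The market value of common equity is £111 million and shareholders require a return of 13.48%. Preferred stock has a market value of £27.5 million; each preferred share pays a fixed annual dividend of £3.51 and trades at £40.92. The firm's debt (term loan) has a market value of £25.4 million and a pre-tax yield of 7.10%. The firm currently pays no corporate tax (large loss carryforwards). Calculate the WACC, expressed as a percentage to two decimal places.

11.67%

Cost of preferred: Rp = 3.51 / 40.92 = 8.5777%.
Total capital V = 111 + 27.5 + 25.4 = 163.9.
Equity: weight = 111/163.9 = 0.6772; cost = 13.48%.
Preferred: weight = 27.5/163.9 = 0.1678; cost = 8.5777%.
Term loan: weight = 25.4/163.9 = 0.1550; after-tax cost = 7.1% × (1 − 0%) = 7.1000%.
WACC = 0.6772 × 13.4800% + 0.1678 × 8.5777% + 0.1550 × 7.1000% = 11.6687%.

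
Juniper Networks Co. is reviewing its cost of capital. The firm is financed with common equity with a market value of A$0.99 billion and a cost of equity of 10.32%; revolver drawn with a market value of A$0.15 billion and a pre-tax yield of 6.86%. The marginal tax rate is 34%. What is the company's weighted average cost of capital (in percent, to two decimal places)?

Total capital V = 0.99 + 0.15 = 1.14.
Equity: weight = 0.99/1.14 = 0.8684; cost = 10.32%.
Revolver drawn: weight = 0.15/1.14 = 0.1316; after-tax cost = 6.86% × (1 − 34%) = 4.5276%.
WACC = 0.8684 × 10.3200% + 0.1316 × 4.5276% = 9.5578%.

9.56%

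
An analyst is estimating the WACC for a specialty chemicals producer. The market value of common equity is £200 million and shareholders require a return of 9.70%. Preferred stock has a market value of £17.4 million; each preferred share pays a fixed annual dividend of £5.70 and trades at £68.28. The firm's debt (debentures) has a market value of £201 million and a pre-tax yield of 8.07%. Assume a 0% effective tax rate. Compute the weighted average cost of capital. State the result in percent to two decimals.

Cost of preferred: Rp = 5.7 / 68.28 = 8.3480%.
Total capital V = 200 + 17.4 + 201 = 418.4.
Equity: weight = 200/418.4 = 0.4780; cost = 9.7%.
Preferred: weight = 17.4/418.4 = 0.0416; cost = 8.348%.
Debentures: weight = 201/418.4 = 0.4804; after-tax cost = 8.07% × (1 − 0%) = 8.0700%.
WACC = 0.4780 × 9.7000% + 0.0416 × 8.3480% + 0.4804 × 8.0700% = 8.8607%.

8.86%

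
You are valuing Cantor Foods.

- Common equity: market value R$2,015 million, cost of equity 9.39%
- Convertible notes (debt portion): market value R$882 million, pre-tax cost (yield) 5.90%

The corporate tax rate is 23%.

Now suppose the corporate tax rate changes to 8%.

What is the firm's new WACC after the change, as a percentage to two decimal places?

After the change:
Total capital V = 2015 + 882 = 2897.
Equity: weight = 2015/2897 = 0.6955; cost = 9.39%.
Convertible notes (debt portion): weight = 882/2897 = 0.3045; after-tax cost = 5.9% × (1 − 8%) = 5.4280%.
WACC = 0.6955 × 9.3900% + 0.3045 × 5.4280% = 8.1838%.

8.18%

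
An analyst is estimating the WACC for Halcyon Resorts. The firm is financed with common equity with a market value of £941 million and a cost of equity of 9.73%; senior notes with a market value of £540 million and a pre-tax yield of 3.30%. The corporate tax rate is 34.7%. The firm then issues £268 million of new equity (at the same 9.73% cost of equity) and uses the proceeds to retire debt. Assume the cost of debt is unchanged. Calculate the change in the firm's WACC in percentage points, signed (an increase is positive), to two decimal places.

+1.37 pp

Current WACC:
Total capital V = 941 + 540 = 1481.
Equity: weight = 941/1481 = 0.6354; cost = 9.73%.
Senior notes: weight = 540/1481 = 0.3646; after-tax cost = 3.3% × (1 − 34.7%) = 2.1549%.
WACC = 0.6354 × 9.7300% + 0.3646 × 2.1549% = 6.9680%.
After the change:
Total capital V = 1209 + 272 = 1481.
Equity: weight = 1209/1481 = 0.8163; cost = 9.73%.
Senior notes: weight = 272/1481 = 0.1837; after-tax cost = 3.3% × (1 − 34.7%) = 2.1549%.
WACC = 0.8163 × 9.7300% + 0.1837 × 2.1549% = 8.3388%.
Change in WACC = 8.3388% − 6.9680% = 1.3708 pp.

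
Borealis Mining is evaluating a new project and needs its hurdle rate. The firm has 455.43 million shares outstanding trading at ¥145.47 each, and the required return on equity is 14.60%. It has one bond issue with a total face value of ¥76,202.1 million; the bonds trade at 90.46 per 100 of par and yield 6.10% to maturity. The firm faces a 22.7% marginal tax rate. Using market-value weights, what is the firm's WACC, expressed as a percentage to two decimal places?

Market value of equity E = 145.47 × 455.43m = 66251.4021m. Market value of debt D = 76202.1m × 90.46/100 = 68932.41966m.
Total capital V = 66251.4021 + 68932.41966 = 135183.82176.
Equity: weight = 66251.4021/135183.82176 = 0.4901; cost = 14.6%.
Bonds outstanding: weight = 68932.41966/135183.82176 = 0.5099; after-tax cost = 6.1% × (1 − 22.7%) = 4.7153%.
WACC = 0.4901 × 14.6000% + 0.5099 × 4.7153% = 9.5596%.

9.56%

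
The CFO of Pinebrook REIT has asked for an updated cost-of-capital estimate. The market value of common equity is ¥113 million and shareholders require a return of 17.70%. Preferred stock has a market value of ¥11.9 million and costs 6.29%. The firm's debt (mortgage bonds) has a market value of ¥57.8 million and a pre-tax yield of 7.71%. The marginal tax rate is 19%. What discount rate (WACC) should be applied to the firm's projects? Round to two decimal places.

Total capital V = 113 + 11.9 + 57.8 = 182.7.
Equity: weight = 113/182.7 = 0.6185; cost = 17.7%.
Preferred: weight = 11.9/182.7 = 0.0651; cost = 6.29%.
Mortgage bonds: weight = 57.8/182.7 = 0.3164; after-tax cost = 7.71% × (1 − 19%) = 6.2451%.
WACC = 0.6185 × 17.7000% + 0.0651 × 6.2900% + 0.3164 × 6.2451% = 13.3329%.

13.33%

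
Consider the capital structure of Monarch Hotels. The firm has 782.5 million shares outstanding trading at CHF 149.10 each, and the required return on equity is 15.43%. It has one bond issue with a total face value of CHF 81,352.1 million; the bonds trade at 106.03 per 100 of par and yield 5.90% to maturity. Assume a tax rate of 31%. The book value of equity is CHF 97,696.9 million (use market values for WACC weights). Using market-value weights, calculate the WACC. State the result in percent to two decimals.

Market value of equity E = 149.1 × 782.5m = 116670.75m. Market value of debt D = 81352.1m × 106.03/100 = 86257.63163m.
Total capital V = 116670.75 + 86257.63163 = 202928.38163.
Equity: weight = 116670.75/202928.38163 = 0.5749; cost = 15.43%.
Bonds outstanding: weight = 86257.63163/202928.38163 = 0.4251; after-tax cost = 5.9% × (1 − 31%) = 4.0710%.
WACC = 0.5749 × 15.4300% + 0.4251 × 4.0710% = 10.6017%.

10.60%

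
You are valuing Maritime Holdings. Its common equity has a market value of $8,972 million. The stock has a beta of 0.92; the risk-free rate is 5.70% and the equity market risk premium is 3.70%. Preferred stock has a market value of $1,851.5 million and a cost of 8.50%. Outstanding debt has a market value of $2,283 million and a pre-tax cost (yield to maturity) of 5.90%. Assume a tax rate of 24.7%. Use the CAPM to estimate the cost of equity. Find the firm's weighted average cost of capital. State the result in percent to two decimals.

Cost of equity via CAPM: Re = 5.7% + 0.92 × 3.7% = 9.1040%.
Total capital V = 8972 + 1851.5 + 2283 = 13106.5.
Equity: weight = 8972/13106.5 = 0.6845; cost = 9.104%.
Preferred: weight = 1851.5/13106.5 = 0.1413; cost = 8.5%.
Debt: weight = 2283/13106.5 = 0.1742; after-tax cost = 5.9% × (1 − 24.7%) = 4.4427%.
WACC = 0.6845 × 9.1040% + 0.1413 × 8.5000% + 0.1742 × 4.4427% = 8.2067%.

8.21%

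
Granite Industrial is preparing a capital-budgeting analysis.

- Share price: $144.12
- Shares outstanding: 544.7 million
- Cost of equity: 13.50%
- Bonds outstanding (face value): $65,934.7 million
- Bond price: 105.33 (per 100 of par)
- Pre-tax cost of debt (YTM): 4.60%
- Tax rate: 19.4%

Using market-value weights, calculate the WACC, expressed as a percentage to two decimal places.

Market value of equity E = 144.12 × 544.7m = 78502.164m. Market value of debt D = 65934.7m × 105.33/100 = 69449.01951m.
Total capital V = 78502.164 + 69449.01951 = 147951.18351.
Equity: weight = 78502.164/147951.18351 = 0.5306; cost = 13.5%.
Bonds outstanding: weight = 69449.01951/147951.18351 = 0.4694; after-tax cost = 4.6% × (1 − 19.4%) = 3.7076%.
WACC = 0.5306 × 13.5000% + 0.4694 × 3.7076% = 8.9034%.

8.90%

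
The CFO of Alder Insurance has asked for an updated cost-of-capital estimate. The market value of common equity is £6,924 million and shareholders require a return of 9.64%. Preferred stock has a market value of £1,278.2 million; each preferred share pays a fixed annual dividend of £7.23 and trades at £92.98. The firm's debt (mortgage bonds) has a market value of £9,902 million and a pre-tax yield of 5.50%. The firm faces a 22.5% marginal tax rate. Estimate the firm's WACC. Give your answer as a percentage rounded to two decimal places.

6.57%

Cost of preferred: Rp = 7.23 / 92.98 = 7.7759%.
Total capital V = 6924 + 1278.2 + 9902 = 18104.2.
Equity: weight = 6924/18104.2 = 0.3825; cost = 9.64%.
Preferred: weight = 1278.2/18104.2 = 0.0706; cost = 7.7759%.
Mortgage bonds: weight = 9902/18104.2 = 0.5469; after-tax cost = 5.5% × (1 − 22.5%) = 4.2625%.
WACC = 0.3825 × 9.6400% + 0.0706 × 7.7759% + 0.5469 × 4.2625% = 6.5672%.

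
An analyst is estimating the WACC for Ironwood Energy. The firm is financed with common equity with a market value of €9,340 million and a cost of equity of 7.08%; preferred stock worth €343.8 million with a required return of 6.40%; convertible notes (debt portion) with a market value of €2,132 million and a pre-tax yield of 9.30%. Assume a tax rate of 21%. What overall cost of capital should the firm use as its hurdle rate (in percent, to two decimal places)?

7.11%

Total capital V = 9340 + 343.8 + 2132 = 11815.8.
Equity: weight = 9340/11815.8 = 0.7905; cost = 7.08%.
Preferred: weight = 343.8/11815.8 = 0.0291; cost = 6.4%.
Convertible notes (debt portion): weight = 2132/11815.8 = 0.1804; after-tax cost = 9.3% × (1 − 21%) = 7.3470%.
WACC = 0.7905 × 7.0800% + 0.0291 × 6.4000% + 0.1804 × 7.3470% = 7.1084%.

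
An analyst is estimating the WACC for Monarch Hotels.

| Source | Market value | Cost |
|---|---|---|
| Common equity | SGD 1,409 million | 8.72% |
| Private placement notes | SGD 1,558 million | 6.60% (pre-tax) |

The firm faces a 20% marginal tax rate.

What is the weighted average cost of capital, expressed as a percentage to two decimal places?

6.91%

Total capital V = 1409 + 1558 = 2967.
Equity: weight = 1409/2967 = 0.4749; cost = 8.72%.
Private placement notes: weight = 1558/2967 = 0.5251; after-tax cost = 6.6% × (1 − 20%) = 5.2800%.
WACC = 0.4749 × 8.7200% + 0.5251 × 5.2800% = 6.9136%.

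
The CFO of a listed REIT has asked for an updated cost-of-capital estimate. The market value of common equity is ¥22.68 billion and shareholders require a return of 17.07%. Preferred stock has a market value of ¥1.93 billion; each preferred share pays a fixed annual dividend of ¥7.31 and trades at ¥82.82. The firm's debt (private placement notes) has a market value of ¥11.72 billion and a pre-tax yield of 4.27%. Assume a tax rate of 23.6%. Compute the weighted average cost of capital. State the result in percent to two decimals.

12.18%

Cost of preferred: Rp = 7.31 / 82.82 = 8.8264%.
Total capital V = 22.68 + 1.93 + 11.72 = 36.33.
Equity: weight = 22.68/36.33 = 0.6243; cost = 17.07%.
Preferred: weight = 1.93/36.33 = 0.0531; cost = 8.8264%.
Private placement notes: weight = 11.72/36.33 = 0.3226; after-tax cost = 4.27% × (1 − 23.6%) = 3.2623%.
WACC = 0.6243 × 17.0700% + 0.0531 × 8.8264% + 0.3226 × 3.2623% = 12.1777%.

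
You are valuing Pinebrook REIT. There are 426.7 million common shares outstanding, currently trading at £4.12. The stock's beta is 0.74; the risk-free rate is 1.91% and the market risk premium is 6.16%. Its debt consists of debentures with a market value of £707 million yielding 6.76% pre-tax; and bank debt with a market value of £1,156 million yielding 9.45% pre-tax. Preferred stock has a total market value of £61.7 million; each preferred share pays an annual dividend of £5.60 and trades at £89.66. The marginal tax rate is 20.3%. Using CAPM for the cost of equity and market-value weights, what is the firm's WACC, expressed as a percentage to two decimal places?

Cost of equity via CAPM: Re = 1.91% + 0.74 × 6.16% = 6.4684%.
Cost of preferred: Rp = 5.6 / 89.66 = 6.2458%.
Market value of equity E = 4.12 × 426.7m = 1758.004m.
Total capital V = 1758.004 + 61.7 + 707 + 1156 = 3682.704.
Equity: weight = 1758.004/3682.704 = 0.4774; cost = 6.4684%.
Preferred: weight = 61.7/3682.704 = 0.0168; cost = 6.2458%.
Debentures: weight = 707/3682.704 = 0.1920; after-tax cost = 6.76% × (1 − 20.3%) = 5.3877%.
Bank debt: weight = 1156/3682.704 = 0.3139; after-tax cost = 9.45% × (1 − 20.3%) = 7.5316%.
WACC = 0.4774 × 6.4684% + 0.0168 × 6.2458% + 0.1920 × 5.3877% + 0.3139 × 7.5316% = 6.5910%.

6.59%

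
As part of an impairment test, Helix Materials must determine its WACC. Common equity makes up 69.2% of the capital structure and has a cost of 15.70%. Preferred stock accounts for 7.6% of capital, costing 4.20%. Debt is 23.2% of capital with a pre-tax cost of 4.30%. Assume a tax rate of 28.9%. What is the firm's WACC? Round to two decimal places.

After-tax cost of debt = 4.3% × (1 − 28.9%) = 3.0573%.
WACC = 0.692 × 15.7000% + 0.076 × 4.2000% + 0.232 × 3.0573% = 11.8929%.

11.89%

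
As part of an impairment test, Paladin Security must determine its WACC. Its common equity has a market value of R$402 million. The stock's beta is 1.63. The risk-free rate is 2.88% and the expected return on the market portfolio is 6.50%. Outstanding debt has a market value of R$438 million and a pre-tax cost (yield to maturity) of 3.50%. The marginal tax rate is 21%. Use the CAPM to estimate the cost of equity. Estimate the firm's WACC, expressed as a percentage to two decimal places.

5.64%

Market risk premium = 6.5% − 2.88% = 3.62%.
Cost of equity via CAPM: Re = 2.88% + 1.63 × 3.62% = 8.7806%.
Total capital V = 402 + 438 = 840.
Equity: weight = 402/840 = 0.4786; cost = 8.7806%.
Debt: weight = 438/840 = 0.5214; after-tax cost = 3.5% × (1 − 21%) = 2.7650%.
WACC = 0.4786 × 8.7806% + 0.5214 × 2.7650% = 5.6439%.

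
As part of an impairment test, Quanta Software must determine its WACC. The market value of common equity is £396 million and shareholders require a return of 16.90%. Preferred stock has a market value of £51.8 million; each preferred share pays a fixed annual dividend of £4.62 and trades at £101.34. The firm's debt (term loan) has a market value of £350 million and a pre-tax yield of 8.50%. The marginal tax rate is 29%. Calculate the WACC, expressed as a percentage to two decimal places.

Cost of preferred: Rp = 4.62 / 101.34 = 4.5589%.
Total capital V = 396 + 51.8 + 350 = 797.8.
Equity: weight = 396/797.8 = 0.4964; cost = 16.9%.
Preferred: weight = 51.8/797.8 = 0.0649; cost = 4.5589%.
Term loan: weight = 350/797.8 = 0.4387; after-tax cost = 8.5% × (1 − 29%) = 6.0350%.
WACC = 0.4964 × 16.9000% + 0.0649 × 4.5589% + 0.4387 × 6.0350% = 11.3322%.

11.33%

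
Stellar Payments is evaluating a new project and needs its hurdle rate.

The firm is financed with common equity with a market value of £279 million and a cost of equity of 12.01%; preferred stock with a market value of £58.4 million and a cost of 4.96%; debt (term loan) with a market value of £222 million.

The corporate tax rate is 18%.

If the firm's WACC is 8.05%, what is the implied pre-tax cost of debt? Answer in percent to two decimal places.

Total capital V = 279 + 58.4 + 222 = 559.4.
Equity weight = 279/559.4 = 0.4987.
Preferred weight = 58.4/559.4 = 0.1044.
Term loan weight = 222/559.4 = 0.3969.
Equity contribution = 0.4987 × 12.01% = 5.9900%.
Preferred contribution = 0.1044 × 4.96% = 0.5178%.
Remaining for debt = 8.05% − 6.5078% = 1.5422%.
Rd × (1 − 18%) × 0.3969 = 1.5422%  ⇒  Rd = 4.7392%.

4.74%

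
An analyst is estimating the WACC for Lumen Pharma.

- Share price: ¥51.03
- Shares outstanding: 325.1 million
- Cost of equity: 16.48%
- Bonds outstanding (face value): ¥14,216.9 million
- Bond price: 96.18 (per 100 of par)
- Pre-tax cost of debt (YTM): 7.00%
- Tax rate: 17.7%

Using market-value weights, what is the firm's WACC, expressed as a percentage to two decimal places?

Market value of equity E = 51.03 × 325.1m = 16589.853m. Market value of debt D = 14216.9m × 96.18/100 = 13673.81442m.
Total capital V = 16589.853 + 13673.81442 = 30263.66742.
Equity: weight = 16589.853/30263.66742 = 0.5482; cost = 16.48%.
Bonds outstanding: weight = 13673.81442/30263.66742 = 0.4518; after-tax cost = 7% × (1 − 17.7%) = 5.7610%.
WACC = 0.5482 × 16.4800% + 0.4518 × 5.7610% = 11.6369%.

11.64%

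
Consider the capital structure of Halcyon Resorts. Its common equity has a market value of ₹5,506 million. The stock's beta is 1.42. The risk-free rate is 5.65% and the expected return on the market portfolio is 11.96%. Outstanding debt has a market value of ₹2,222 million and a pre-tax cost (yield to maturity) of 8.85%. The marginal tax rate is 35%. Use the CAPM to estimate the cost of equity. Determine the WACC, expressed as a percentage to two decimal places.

12.06%

Market risk premium = 11.96% − 5.65% = 6.31%.
Cost of equity via CAPM: Re = 5.65% + 1.42 × 6.31% = 14.6102%.
Total capital V = 5506 + 2222 = 7728.
Equity: weight = 5506/7728 = 0.7125; cost = 14.6102%.
Debt: weight = 2222/7728 = 0.2875; after-tax cost = 8.85% × (1 − 35%) = 5.7525%.
WACC = 0.7125 × 14.6102% + 0.2875 × 5.7525% = 12.0634%.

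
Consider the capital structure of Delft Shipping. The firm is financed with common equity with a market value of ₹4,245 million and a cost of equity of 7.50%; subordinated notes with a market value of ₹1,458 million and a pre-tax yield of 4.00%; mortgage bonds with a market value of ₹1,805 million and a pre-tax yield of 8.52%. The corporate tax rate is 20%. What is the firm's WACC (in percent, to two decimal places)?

6.50%

Total capital V = 4245 + 1458 + 1805 = 7508.
Equity: weight = 4245/7508 = 0.5654; cost = 7.5%.
Subordinated notes: weight = 1458/7508 = 0.1942; after-tax cost = 4% × (1 − 20%) = 3.2000%.
Mortgage bonds: weight = 1805/7508 = 0.2404; after-tax cost = 8.52% × (1 − 20%) = 6.8160%.
WACC = 0.5654 × 7.5000% + 0.1942 × 3.2000% + 0.2404 × 6.8160% = 6.5005%.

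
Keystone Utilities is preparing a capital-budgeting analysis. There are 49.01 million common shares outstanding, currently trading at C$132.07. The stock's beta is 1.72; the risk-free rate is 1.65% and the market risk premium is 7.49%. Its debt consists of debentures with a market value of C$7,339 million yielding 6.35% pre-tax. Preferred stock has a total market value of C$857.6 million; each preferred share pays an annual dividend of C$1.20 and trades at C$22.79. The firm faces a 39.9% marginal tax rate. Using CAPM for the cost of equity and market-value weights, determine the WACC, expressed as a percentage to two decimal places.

8.63%

Cost of equity via CAPM: Re = 1.65% + 1.72 × 7.49% = 14.5328%.
Cost of preferred: Rp = 1.2 / 22.79 = 5.2655%.
Market value of equity E = 132.07 × 49.01m = 6472.7507m.
Total capital V = 6472.7507 + 857.6 + 7339 = 14669.3507.
Equity: weight = 6472.7507/14669.3507 = 0.4412; cost = 14.5328%.
Preferred: weight = 857.6/14669.3507 = 0.0585; cost = 5.2655%.
Debentures: weight = 7339/14669.3507 = 0.5003; after-tax cost = 6.35% × (1 − 39.9%) = 3.8163%.
WACC = 0.4412 × 14.5328% + 0.0585 × 5.2655% + 0.5003 × 3.8163% = 8.6296%.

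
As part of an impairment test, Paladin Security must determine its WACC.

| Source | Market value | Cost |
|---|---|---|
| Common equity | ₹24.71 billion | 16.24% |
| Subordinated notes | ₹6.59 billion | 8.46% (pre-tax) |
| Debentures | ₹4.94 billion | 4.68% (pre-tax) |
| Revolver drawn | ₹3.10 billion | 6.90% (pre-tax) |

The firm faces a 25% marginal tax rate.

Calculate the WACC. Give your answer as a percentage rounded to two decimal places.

12.11%

Total capital V = 24.71 + 6.59 + 4.94 + 3.1 = 39.34.
Equity: weight = 24.71/39.34 = 0.6281; cost = 16.24%.
Subordinated notes: weight = 6.59/39.34 = 0.1675; after-tax cost = 8.46% × (1 − 25%) = 6.3450%.
Debentures: weight = 4.94/39.34 = 0.1256; after-tax cost = 4.68% × (1 − 25%) = 3.5100%.
Revolver drawn: weight = 3.1/39.34 = 0.0788; after-tax cost = 6.9% × (1 − 25%) = 5.1750%.
WACC = 0.6281 × 16.2400% + 0.1675 × 6.3450% + 0.1256 × 3.5100% + 0.0788 × 5.1750% = 12.1120%.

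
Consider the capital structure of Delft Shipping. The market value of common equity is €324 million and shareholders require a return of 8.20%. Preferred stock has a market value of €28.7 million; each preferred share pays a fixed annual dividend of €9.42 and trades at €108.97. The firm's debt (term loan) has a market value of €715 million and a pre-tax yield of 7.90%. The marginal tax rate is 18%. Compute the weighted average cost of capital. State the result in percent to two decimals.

7.06%

Cost of preferred: Rp = 9.42 / 108.97 = 8.6446%.
Total capital V = 324 + 28.7 + 715 = 1067.7.
Equity: weight = 324/1067.7 = 0.3035; cost = 8.2%.
Preferred: weight = 28.7/1067.7 = 0.0269; cost = 8.6446%.
Term loan: weight = 715/1067.7 = 0.6697; after-tax cost = 7.9% × (1 − 18%) = 6.4780%.
WACC = 0.3035 × 8.2000% + 0.0269 × 8.6446% + 0.6697 × 6.4780% = 7.0588%.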